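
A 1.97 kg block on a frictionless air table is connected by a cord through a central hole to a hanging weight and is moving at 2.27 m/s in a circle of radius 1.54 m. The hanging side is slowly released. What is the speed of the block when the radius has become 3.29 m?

Central (radial) force ⇒ zero torque about the center ⇒ m v r is constant.
v₂ = v₁ r₁ / r₂ = (2.27)(1.54) / (3.29) = 1.063 m/s.

v₂ ≈ 1.06 m/s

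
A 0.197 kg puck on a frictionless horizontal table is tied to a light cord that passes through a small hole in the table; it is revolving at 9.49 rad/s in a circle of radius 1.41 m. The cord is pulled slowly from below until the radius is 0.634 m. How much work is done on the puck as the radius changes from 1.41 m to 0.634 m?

W ≈ 69.6 J

The constraining force is radial, so m r² ω about the center is conserved.
ω₂ = ω₁ (r₁/r₂)² = (9.49)(1.41/0.634)² = 46.94 rad/s.
W = ΔKE = ½m(v₂² − v₁²) = 69.59 J.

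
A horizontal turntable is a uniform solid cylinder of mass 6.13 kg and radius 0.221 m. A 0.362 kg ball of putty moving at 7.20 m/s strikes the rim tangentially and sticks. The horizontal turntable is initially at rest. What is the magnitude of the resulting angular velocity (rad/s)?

The axle reaction passes through the axle and exerts no torque about it; angular momentum about the axle is conserved through the impact.
I_p = ½(6.13)(0.221)² = 0.1497 kg·m². Taking the sense of the ball of putty's angular momentum as positive, L_{ball} = m v R = (0.362)(7.20)(0.221) = 0.5760 kg·m²/s.
L_i = 0 + 0.5760 = 0.5760 kg·m²/s.
After sticking, I_f = I_p + m R² = 0.1497 + (0.362)(0.221)² = 0.1674 kg·m².
ω_f = L_i / I_f = 0.5760 / 0.1674 = 3.441 rad/s.

|ω_f| ≈ 3.44 rad/s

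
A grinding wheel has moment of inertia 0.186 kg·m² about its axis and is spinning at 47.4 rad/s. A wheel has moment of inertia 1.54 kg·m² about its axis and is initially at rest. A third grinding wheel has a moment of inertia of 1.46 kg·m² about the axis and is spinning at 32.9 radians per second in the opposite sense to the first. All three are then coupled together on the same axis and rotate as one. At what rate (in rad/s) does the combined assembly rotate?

No external torque acts about the common axis, so total angular momentum is conserved.
Taking A's sense as positive: L = (0.1860)(47.4) − (1.460)(32.9) = -39.22 kg·m²·rad/s.
Combined I = 0.1860 + 1.540 + 1.460 = 3.186 kg·m².
ω_f = L / I = -39.22 / 3.186 = -12.31 rad/s.

|ω_f| ≈ 12.3 rad/s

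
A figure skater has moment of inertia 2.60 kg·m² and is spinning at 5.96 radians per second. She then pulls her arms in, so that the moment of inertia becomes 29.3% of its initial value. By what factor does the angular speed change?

No external torque acts about the spin axis, so angular momentum is conserved.
I₂ = 0.293 × 2.60 = 0.7618 kg·m².
ω₂/ω₁ = I₁/I₂ = 2.600 / 0.7618 = 3.413.

ω₂/ω₁ ≈ 3.41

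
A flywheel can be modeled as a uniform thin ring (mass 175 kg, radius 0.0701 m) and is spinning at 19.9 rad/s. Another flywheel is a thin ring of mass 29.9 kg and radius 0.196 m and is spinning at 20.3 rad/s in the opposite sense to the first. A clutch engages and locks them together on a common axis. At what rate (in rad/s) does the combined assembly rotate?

No external torque acts about the common axis, so total angular momentum is conserved.
Moments of inertia: I_A = (175)(0.0701)² = 0.8600 kg·m²; I_B = (29.9)(0.196)² = 1.149 kg·m².
Taking A's sense as positive: L = (0.8600)(19.9) − (1.149)(20.3) = -6.204 kg·m²·rad/s.
Combined I = 0.8600 + 1.149 = 2.009 kg·m².
ω_f = L / I = -6.204 / 2.009 = -3.089 rad/s.

|ω_f| ≈ 3.09 rad/s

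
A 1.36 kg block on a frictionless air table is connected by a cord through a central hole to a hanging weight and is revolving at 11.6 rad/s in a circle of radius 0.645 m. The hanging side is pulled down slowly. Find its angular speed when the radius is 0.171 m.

The constraining force is radial, so m r² ω about the center is conserved.
ω₂ = ω₁ (r₁/r₂)² = (11.6)(0.645/0.171)² = 165.0 rad/s.

ω₂ ≈ 165 rad/s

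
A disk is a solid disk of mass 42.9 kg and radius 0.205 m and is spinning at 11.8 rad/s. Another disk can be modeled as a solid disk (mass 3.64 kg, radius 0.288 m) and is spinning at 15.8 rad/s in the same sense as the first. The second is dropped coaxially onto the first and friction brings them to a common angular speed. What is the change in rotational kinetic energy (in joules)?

The coupling torques are internal; angular momentum about the shared axis is conserved.
Moments of inertia: I_A = ½(42.9)(0.205)² = 0.9014 kg·m²; I_B = ½(3.64)(0.288)² = 0.1510 kg·m².
Taking A's sense as positive: L = (0.9014)(11.8) + (0.1510)(15.8) = 13.02 kg·m²·rad/s.
Combined I = 0.9014 + 0.1510 = 1.052 kg·m².
ω_f = L / I = 13.02 / 1.052 = 12.37 rad/s.
KE_i = ½ΣIω² = 81.60 J; KE_f = ½(1.052)(12.37)² = 80.57 J.

ΔKE ≈ -1.03 J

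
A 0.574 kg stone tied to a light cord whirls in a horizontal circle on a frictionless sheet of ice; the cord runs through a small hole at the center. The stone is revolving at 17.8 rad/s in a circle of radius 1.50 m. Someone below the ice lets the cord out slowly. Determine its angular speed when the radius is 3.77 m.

ω₂ ≈ 2.82 rad/s

No torque about the axis ⇒ m r₁² ω₁ = m r₂² ω₂.
ω₂ = ω₁ (r₁/r₂)² = (17.8)(1.50/3.77)² = 2.818 rad/s.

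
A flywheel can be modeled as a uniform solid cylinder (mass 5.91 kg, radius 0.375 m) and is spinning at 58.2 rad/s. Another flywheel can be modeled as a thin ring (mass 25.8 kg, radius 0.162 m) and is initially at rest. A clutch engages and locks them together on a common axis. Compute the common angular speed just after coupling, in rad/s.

|ω_f| ≈ 22.1 rad/s

The coupling torques are internal; angular momentum about the shared axis is conserved.
Moments of inertia: I_A = ½(5.91)(0.375)² = 0.4155 kg·m²; I_B = (25.8)(0.162)² = 0.6771 kg·m².
Taking A's sense as positive: L = (0.4155)(58.2) = 24.18 kg·m²·rad/s.
Combined I = 0.4155 + 0.6771 = 1.093 kg·m².
ω_f = L / I = 24.18 / 1.093 = 22.13 rad/s.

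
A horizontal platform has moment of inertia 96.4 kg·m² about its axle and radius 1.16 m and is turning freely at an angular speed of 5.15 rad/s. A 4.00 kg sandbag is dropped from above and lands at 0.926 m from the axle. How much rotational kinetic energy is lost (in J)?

The added mass arrives with no angular momentum about the axle, and any external torque about the axle is negligible, so the system's angular momentum is conserved.
Added inertia Σmr² = (4.00)(0.926)² = 3.430 kg·m²; I_f = 96.40 + 3.430 = 99.83 kg·m².
ω_f = I_p ω_i / I_f = (96.40)(5.15) / 99.83 = 4.973 rad/s.
KE_i = ½(96.40)(5.150 rad/s)² = 1278 J; KE_f = ½(99.83)(4.973)² = 1234 J.

energy lost ≈ 43.9 J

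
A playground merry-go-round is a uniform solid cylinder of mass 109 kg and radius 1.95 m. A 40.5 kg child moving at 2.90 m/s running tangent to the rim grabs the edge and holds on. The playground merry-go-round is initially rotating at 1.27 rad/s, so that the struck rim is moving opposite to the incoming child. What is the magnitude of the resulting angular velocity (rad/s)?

The axle reaction passes through the axle and exerts no torque about it; angular momentum about the axle is conserved through the impact.
I_p = ½(109)(1.95)² = 207.2 kg·m². Taking the sense of the child's angular momentum as positive, L_{child} = m v R = (40.5)(2.90)(1.95) = 229.0 kg·m²/s.
L_i = −I_p ω_p + m v R = −(207.2)(1.27) + 229.0 = -34.16 kg·m²/s.
After sticking, I_f = I_p + m R² = 207.2 + (40.5)(1.95)² = 361.2 kg·m².
ω_f = L_i / I_f = -34.16 / 361.2 = -0.09457 rad/s.

|ω_f| ≈ 0.0946 rad/s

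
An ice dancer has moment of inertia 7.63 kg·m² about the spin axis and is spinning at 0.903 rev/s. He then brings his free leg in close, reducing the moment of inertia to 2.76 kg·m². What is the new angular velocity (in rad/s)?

Angular momentum about the spin axis is conserved since the torque about it is zero.
ω₂ = I₁ω₁ / I₂ = (7.630)(0.903 rev/s) / (2.760) = 2.496 rev/s = 15.68 rad/s.

ω₂ ≈ 15.7 rad/s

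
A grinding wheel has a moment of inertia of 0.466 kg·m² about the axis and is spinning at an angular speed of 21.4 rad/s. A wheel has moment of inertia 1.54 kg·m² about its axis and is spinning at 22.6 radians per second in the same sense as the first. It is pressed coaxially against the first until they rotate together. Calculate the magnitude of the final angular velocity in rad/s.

|ω_f| ≈ 22.3 rad/s

No external torque acts about the common axis, so total angular momentum is conserved.
Taking A's sense as positive: L = (0.4660)(21.4) + (1.540)(22.6) = 44.78 kg·m²·rad/s.
Combined I = 0.4660 + 1.540 = 2.006 kg·m².
ω_f = L / I = 44.78 / 2.006 = 22.32 rad/s.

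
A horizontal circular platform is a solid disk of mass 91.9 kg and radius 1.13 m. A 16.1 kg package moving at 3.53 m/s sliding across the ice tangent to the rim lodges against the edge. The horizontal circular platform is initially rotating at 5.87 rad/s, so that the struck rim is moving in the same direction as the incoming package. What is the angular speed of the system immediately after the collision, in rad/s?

About the central axle the impulsive forces during the collision are internal, so angular momentum about that axis is conserved.
I_p = ½(91.9)(1.13)² = 58.67 kg·m². Taking the sense of the package's angular momentum as positive, L_{package} = m v R = (16.1)(3.53)(1.13) = 64.22 kg·m²/s.
L_i = +I_p ω_p + m v R = +(58.67)(5.87) + 64.22 = 408.6 kg·m²/s.
After sticking, I_f = I_p + m R² = 58.67 + (16.1)(1.13)² = 79.23 kg·m².
ω_f = L_i / I_f = 408.6 / 79.23 = 5.157 rad/s.

|ω_f| ≈ 5.16 rad/s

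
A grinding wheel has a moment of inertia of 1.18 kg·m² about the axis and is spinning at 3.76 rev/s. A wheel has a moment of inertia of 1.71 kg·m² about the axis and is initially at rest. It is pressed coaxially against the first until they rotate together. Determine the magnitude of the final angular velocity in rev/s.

The coupling torques are internal; angular momentum about the shared axis is conserved.
Taking A's sense as positive: L = (1.180)(3.76) = 4.437 kg·m²·rev/s.
Combined I = 1.180 + 1.710 = 2.890 kg·m².
ω_f = L / I = 4.437 / 2.890 = 1.535 rev/s.

|ω_f| ≈ 1.54 rev/s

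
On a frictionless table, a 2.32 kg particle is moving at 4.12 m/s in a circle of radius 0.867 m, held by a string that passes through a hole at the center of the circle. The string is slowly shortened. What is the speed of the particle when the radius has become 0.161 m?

v₂ ≈ 22.2 m/s

Central (radial) force ⇒ zero torque about the center ⇒ m v r is constant.
v₂ = v₁ r₁ / r₂ = (4.12)(0.867) / (0.161) = 22.19 m/s.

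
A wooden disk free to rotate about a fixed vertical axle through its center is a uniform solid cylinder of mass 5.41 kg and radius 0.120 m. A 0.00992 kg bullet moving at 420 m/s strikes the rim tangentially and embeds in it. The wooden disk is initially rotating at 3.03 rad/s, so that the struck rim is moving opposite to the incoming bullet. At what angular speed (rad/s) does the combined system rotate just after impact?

About the axle the impulsive forces during the collision are internal, so angular momentum about that axis is conserved.
I_p = ½(5.41)(0.120)² = 0.03895 kg·m². Taking the sense of the bullet's angular momentum as positive, L_{bullet} = m v R = (0.00992)(420)(0.120) = 0.5000 kg·m²/s.
L_i = −I_p ω_p + m v R = −(0.03895)(3.03) + 0.5000 = 0.3819 kg·m²/s.
After sticking, I_f = I_p + m R² = 0.03895 + (0.00992)(0.120)² = 0.03909 kg·m².
ω_f = L_i / I_f = 0.3819 / 0.03909 = 9.770 rad/s.

|ω_f| ≈ 9.77 rad/s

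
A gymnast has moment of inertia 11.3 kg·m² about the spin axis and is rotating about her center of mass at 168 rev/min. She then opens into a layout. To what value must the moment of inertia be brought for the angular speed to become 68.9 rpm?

With no external torque about the axis, L is conserved: I₁ω₁ = I₂ω₂.
I₂ = I₁ω₁ / ω₂ = (11.3)(168) / (68.9) = 27.55 kg·m².

I₂ ≈ 27.6 kg·m²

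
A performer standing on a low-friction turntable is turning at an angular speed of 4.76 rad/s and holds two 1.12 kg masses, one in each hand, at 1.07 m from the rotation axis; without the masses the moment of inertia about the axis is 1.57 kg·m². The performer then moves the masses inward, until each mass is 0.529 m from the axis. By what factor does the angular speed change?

ω₂/ω₁ ≈ 1.88

Angular momentum about the spin axis is conserved since the torque about it is zero.
I₁ = 1.57 + 2(1.12)(1.07)² = 4.135 kg·m²; I₂ = 1.57 + 2(1.12)(0.529)² = 2.197 kg·m².
ω₂/ω₁ = I₁/I₂ = 4.135 / 2.197 = 1.882.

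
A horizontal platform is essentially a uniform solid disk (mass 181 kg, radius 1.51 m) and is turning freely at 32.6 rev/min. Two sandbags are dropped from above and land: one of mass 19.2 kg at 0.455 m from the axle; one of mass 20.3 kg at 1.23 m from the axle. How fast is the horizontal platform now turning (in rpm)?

ω_f ≈ 27.9 rpm

No external torque acts about the axle; L_before = L_after.
I_p = ½(181)(1.51)² = 206.3 kg·m².
Added inertia Σmr² = (19.2)(0.455)² + (20.3)(1.23)² = 34.69 kg·m²; I_f = 206.3 + 34.69 = 241.0 kg·m².
ω_f = I_p ω_i / I_f = (206.3)(32.6) / 241.0 = 27.91 rpm.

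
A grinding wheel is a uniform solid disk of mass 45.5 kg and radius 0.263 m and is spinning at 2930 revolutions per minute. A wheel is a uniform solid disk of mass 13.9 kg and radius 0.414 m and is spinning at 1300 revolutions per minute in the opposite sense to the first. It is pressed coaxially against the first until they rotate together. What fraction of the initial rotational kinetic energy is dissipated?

fraction ≈ 0.782

No external torque acts about the common axis, so total angular momentum is conserved.
Moments of inertia: I_A = ½(45.5)(0.263)² = 1.574 kg·m²; I_B = ½(13.9)(0.414)² = 1.191 kg·m².
Taking A's sense as positive: L = (1.574)(2930) − (1.191)(1300) = 3062 kg·m²·rpm.
Combined I = 1.574 + 1.191 = 2.765 kg·m².
ω_f = L / I = 3062 / 2.765 = 1108 rpm.
KE_i = ½ΣIω² = 85110 J; KE_f = ½(2.765)(116.0)² = 18590 J.
Fraction dissipated = (KE_i − KE_f)/KE_i = 0.7815.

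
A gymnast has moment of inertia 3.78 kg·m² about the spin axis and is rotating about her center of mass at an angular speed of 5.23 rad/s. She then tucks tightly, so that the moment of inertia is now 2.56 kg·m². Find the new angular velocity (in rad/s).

No external torque acts about the spin axis, so angular momentum is conserved.
ω₂ = I₁ω₁ / I₂ = (3.780)(5.23 rad/s) / (2.560) = 7.722 rad/s.

ω₂ ≈ 7.72 rad/s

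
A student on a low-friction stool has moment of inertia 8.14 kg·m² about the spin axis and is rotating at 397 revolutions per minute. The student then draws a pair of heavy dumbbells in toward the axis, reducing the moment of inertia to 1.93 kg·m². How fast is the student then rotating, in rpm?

Angular momentum about the spin axis is conserved since the torque about it is zero.
ω₂ = I₁ω₁ / I₂ = (8.140)(397 rpm) / (1.930) = 1674 rpm.

ω₂ ≈ 1670 rpm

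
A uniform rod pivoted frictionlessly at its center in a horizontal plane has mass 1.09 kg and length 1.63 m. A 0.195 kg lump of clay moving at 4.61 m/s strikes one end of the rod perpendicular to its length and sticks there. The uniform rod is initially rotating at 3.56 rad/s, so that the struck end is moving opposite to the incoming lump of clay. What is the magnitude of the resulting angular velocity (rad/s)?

|ω_f| ≈ 0.341 rad/s

The axle reaction passes through the pivot and exerts no torque about it; angular momentum about the pivot is conserved through the impact.
I_p = (1/12)(1.09)(1.63)² = 0.2413 kg·m². Taking the sense of the lump of clay's angular momentum as positive, L_{lump} = m v R = (0.195)(4.61)(1.63/2) = 0.7326 kg·m²/s.
L_i = −I_p ω_p + m v R = −(0.2413)(3.56) + 0.7326 = -0.1265 kg·m²/s.
After sticking, I_f = I_p + m R² = 0.2413 + (0.195)(1.63/2)² = 0.3709 kg·m².
ω_f = L_i / I_f = -0.1265 / 0.3709 = -0.3411 rad/s.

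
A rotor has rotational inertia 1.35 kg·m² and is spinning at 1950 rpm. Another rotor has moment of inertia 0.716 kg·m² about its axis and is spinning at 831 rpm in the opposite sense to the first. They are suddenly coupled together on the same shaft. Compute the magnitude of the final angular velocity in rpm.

|ω_f| ≈ 986 rpm

No external torque acts about the common axis, so total angular momentum is conserved.
Taking A's sense as positive: L = (1.350)(1950) − (0.7160)(831) = 2038 kg·m²·rpm.
Combined I = 1.350 + 0.7160 = 2.066 kg·m².
ω_f = L / I = 2038 / 2.066 = 986.2 rpm.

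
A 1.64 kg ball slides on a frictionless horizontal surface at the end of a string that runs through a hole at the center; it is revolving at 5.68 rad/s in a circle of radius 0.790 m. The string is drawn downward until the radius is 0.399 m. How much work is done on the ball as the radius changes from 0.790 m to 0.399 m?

W ≈ 48.2 J

The constraining force is radial, so m r² ω about the center is conserved.
ω₂ = ω₁ (r₁/r₂)² = (5.68)(0.790/0.399)² = 22.27 rad/s.
W = ΔKE = ½m(v₂² − v₁²) = 48.21 J.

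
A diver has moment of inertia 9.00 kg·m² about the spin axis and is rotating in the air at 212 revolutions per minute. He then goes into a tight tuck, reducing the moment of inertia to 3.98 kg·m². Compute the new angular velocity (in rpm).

ω₂ ≈ 479 rpm

Angular momentum about the spin axis is conserved since the torque about it is zero.
ω₂ = I₁ω₁ / I₂ = (9.000)(212 rpm) / (3.980) = 479.4 rpm.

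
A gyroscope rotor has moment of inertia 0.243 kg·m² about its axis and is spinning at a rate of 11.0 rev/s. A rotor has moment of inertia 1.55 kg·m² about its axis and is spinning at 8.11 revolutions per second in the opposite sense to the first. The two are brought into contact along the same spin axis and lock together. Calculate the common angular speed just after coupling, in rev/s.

The coupling torques are internal; angular momentum about the shared axis is conserved.
Taking A's sense as positive: L = (0.2430)(11.0) − (1.550)(8.11) = -9.898 kg·m²·rev/s.
Combined I = 0.2430 + 1.550 = 1.793 kg·m².
ω_f = L / I = -9.898 / 1.793 = -5.520 rev/s.

|ω_f| ≈ 5.52 rev/s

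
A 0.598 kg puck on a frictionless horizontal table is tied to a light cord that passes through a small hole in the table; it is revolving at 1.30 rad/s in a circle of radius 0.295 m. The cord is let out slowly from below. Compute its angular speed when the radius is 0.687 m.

ω₂ ≈ 0.240 rad/s

The constraining force is radial, so m r² ω about the center is conserved.
ω₂ = ω₁ (r₁/r₂)² = (1.30)(0.295/0.687)² = 0.2397 rad/s.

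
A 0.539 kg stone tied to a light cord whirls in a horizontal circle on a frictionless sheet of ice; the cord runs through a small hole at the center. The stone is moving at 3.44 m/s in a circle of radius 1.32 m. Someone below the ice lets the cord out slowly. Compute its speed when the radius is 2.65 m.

The only horizontal force on the mass is along the cord (radial), so it exerts no torque about the hole and angular momentum m v r is conserved.
v₂ = v₁ r₁ / r₂ = (3.44)(1.32) / (2.65) = 1.714 m/s.

v₂ ≈ 1.71 m/s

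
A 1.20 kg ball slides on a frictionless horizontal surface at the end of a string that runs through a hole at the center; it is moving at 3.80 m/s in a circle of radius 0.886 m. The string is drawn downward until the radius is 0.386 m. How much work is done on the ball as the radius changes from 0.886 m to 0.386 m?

Central (radial) force ⇒ zero torque about the center ⇒ m v r is constant.
v₂ = v₁ r₁ / r₂ = (3.80)(0.886) / (0.386) = 8.722 m/s.
W = ΔKE = ½m(v₂² − v₁²) = 36.98 J.

W ≈ 37.0 J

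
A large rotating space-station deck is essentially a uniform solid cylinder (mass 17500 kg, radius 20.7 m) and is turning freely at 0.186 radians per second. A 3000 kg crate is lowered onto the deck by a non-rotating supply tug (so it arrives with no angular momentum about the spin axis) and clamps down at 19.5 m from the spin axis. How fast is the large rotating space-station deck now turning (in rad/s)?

The added mass arrives with no angular momentum about the spin axis, and any external torque about the spin axis is negligible, so the system's angular momentum is conserved.
I_p = ½(17500)(20.7)² = 3.749e+06 kg·m².
Added inertia Σmr² = (3000)(19.5)² = 1.141e+06 kg·m²; I_f = 3.749e+06 + 1.141e+06 = 4.890e+06 kg·m².
ω_f = I_p ω_i / I_f = (3.749e+06)(0.186) / 4.890e+06 = 0.1426 rad/s.

ω_f ≈ 0.143 rad/s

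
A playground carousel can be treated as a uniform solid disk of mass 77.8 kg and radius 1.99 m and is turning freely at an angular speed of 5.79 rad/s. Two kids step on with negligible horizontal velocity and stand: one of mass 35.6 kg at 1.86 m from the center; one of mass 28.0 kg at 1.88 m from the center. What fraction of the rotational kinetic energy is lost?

The added mass arrives with no angular momentum about the center, and any external torque about the center is negligible, so the system's angular momentum is conserved.
I_p = ½(77.8)(1.99)² = 154.0 kg·m².
Added inertia Σmr² = (35.6)(1.86)² + (28.0)(1.88)² = 222.1 kg·m²; I_f = 154.0 + 222.1 = 376.2 kg·m².
ω_f = I_p ω_i / I_f = (154.0)(5.79) / 376.2 = 2.371 rad/s.
KE_i = ½(154.0)(5.790 rad/s)² = 2582 J; KE_f = ½(376.2)(2.371)² = 1057 J.
Fraction lost = 0.5905.

fraction ≈ 0.590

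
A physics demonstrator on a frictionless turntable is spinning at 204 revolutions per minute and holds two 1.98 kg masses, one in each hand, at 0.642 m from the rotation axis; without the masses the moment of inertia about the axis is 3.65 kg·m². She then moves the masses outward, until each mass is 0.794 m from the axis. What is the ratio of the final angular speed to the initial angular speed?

ω₂/ω₁ ≈ 0.859

No external torque acts about the spin axis, so angular momentum is conserved.
I₁ = 3.65 + 2(1.98)(0.642)² = 5.282 kg·m²; I₂ = 3.65 + 2(1.98)(0.794)² = 6.147 kg·m².
ω₂/ω₁ = I₁/I₂ = 5.282 / 6.147 = 0.8594.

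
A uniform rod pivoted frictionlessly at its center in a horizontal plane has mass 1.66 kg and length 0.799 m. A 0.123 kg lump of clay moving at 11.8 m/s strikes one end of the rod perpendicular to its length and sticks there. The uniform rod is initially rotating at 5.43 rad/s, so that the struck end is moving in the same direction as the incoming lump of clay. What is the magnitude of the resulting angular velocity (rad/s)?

|ω_f| ≈ 9.81 rad/s

About the pivot the impulsive forces during the collision are internal, so angular momentum about that axis is conserved.
I_p = (1/12)(1.66)(0.799)² = 0.08831 kg·m². Taking the sense of the lump of clay's angular momentum as positive, L_{lump} = m v R = (0.123)(11.8)(0.799/2) = 0.5798 kg·m²/s.
L_i = +I_p ω_p + m v R = +(0.08831)(5.43) + 0.5798 = 1.059 kg·m²/s.
After sticking, I_f = I_p + m R² = 0.08831 + (0.123)(0.799/2)² = 0.1079 kg·m².
ω_f = L_i / I_f = 1.059 / 0.1079 = 9.814 rad/s.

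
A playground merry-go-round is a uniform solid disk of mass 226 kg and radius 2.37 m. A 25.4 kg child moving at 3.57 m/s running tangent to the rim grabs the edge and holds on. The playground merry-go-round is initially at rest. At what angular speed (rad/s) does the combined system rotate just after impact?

The axle reaction passes through the axle and exerts no torque about it; angular momentum about the axle is conserved through the impact.
I_p = ½(226)(2.37)² = 634.7 kg·m². Taking the sense of the child's angular momentum as positive, L_{child} = m v R = (25.4)(3.57)(2.37) = 214.9 kg·m²/s.
L_i = 0 + 214.9 = 214.9 kg·m²/s.
After sticking, I_f = I_p + m R² = 634.7 + (25.4)(2.37)² = 777.4 kg·m².
ω_f = L_i / I_f = 214.9 / 777.4 = 0.2765 rad/s.

|ω_f| ≈ 0.276 rad/s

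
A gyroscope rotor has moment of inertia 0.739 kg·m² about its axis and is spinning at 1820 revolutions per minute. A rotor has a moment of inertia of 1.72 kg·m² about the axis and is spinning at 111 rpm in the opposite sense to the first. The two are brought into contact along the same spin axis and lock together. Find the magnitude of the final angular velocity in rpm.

|ω_f| ≈ 469 rpm

No external torque acts about the common axis, so total angular momentum is conserved.
Taking A's sense as positive: L = (0.7390)(1820) − (1.720)(111) = 1154 kg·m²·rpm.
Combined I = 0.7390 + 1.720 = 2.459 kg·m².
ω_f = L / I = 1154 / 2.459 = 469.3 rpm.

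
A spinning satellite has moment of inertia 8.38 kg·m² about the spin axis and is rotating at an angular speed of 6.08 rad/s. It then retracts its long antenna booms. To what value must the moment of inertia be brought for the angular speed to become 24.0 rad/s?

Angular momentum about the spin axis is conserved since the torque about it is zero.
I₂ = I₁ω₁ / ω₂ = (8.38)(6.08) / (24.0) = 2.123 kg·m².

I₂ ≈ 2.12 kg·m²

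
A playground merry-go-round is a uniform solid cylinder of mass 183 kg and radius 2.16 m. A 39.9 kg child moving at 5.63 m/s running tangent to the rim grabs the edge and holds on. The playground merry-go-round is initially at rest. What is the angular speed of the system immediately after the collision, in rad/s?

|ω_f| ≈ 0.791 rad/s

About the axle the impulsive forces during the collision are internal, so angular momentum about that axis is conserved.
I_p = ½(183)(2.16)² = 426.9 kg·m². Taking the sense of the child's angular momentum as positive, L_{child} = m v R = (39.9)(5.63)(2.16) = 485.2 kg·m²/s.
L_i = 0 + 485.2 = 485.2 kg·m²/s.
After sticking, I_f = I_p + m R² = 426.9 + (39.9)(2.16)² = 613.1 kg·m².
ω_f = L_i / I_f = 485.2 / 613.1 = 0.7915 rad/s.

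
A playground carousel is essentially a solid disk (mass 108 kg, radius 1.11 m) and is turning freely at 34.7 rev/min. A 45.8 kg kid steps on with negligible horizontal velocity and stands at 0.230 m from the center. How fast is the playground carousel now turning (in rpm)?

The added mass arrives with no angular momentum about the center, and any external torque about the center is negligible, so the system's angular momentum is conserved.
I_p = ½(108)(1.11)² = 66.53 kg·m².
Added inertia Σmr² = (45.8)(0.230)² = 2.423 kg·m²; I_f = 66.53 + 2.423 = 68.96 kg·m².
ω_f = I_p ω_i / I_f = (66.53)(34.7) / 68.96 = 33.48 rpm.

ω_f ≈ 33.5 rpm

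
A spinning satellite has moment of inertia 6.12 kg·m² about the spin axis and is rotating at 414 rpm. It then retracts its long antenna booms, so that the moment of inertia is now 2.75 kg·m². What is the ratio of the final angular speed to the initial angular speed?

No external torque acts about the spin axis, so angular momentum is conserved.
ω₂/ω₁ = I₁/I₂ = 6.120 / 2.750 = 2.225.

ω₂/ω₁ ≈ 2.23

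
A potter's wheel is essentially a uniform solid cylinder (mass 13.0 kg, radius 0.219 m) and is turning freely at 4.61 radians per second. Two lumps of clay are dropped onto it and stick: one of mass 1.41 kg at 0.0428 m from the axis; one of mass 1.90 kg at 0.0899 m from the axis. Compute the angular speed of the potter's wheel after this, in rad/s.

ω_f ≈ 4.36 rad/s

No external torque acts about the axis; L_before = L_after.
I_p = ½(13.0)(0.219)² = 0.3117 kg·m².
Added inertia Σmr² = (1.41)(0.0428)² + (1.90)(0.0899)² = 0.01794 kg·m²; I_f = 0.3117 + 0.01794 = 0.3297 kg·m².
ω_f = I_p ω_i / I_f = (0.3117)(4.61) / 0.3297 = 4.359 rad/s.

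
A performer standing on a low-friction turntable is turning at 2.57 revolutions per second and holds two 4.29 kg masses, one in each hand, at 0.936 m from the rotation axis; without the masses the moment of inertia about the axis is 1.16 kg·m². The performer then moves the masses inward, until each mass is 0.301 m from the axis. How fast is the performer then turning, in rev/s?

ω₂ ≈ 11.5 rev/s

Angular momentum about the spin axis is conserved since the torque about it is zero.
I₁ = 1.16 + 2(4.29)(0.936)² = 8.677 kg·m²; I₂ = 1.16 + 2(4.29)(0.301)² = 1.937 kg·m².
ω₂ = I₁ω₁ / I₂ = (8.677)(2.57 rev/s) / (1.937) = 11.51 rev/s.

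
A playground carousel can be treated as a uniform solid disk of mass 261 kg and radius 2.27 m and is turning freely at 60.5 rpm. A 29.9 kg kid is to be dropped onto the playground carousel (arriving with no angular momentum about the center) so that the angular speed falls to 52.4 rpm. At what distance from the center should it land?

The added mass arrives with no angular momentum about the center, and any external torque about the center is negligible, so the system's angular momentum is conserved.
I_p = ½(261)(2.27)² = 672.5 kg·m².
I_p ω_i = (I_p + m r²) ω_f ⇒ m r² = I_p(ω_i/ω_f − 1) = 672.5(60.5/52.4 − 1) = 103.9 kg·m².
r = √(103.9/29.9) = 1.865 m.

r ≈ 1.86 m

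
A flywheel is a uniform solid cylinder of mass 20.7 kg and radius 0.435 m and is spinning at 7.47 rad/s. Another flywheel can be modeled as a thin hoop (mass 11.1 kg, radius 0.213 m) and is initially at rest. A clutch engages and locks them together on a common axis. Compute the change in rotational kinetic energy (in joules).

No external torque acts about the common axis, so total angular momentum is conserved.
Moments of inertia: I_A = ½(20.7)(0.435)² = 1.958 kg·m²; I_B = (11.1)(0.213)² = 0.5036 kg·m².
Taking A's sense as positive: L = (1.958)(7.47) = 14.63 kg·m²·rad/s.
Combined I = 1.958 + 0.5036 = 2.462 kg·m².
ω_f = L / I = 14.63 / 2.462 = 5.942 rad/s.
KE_i = ½ΣIω² = 54.64 J; KE_f = ½(2.462)(5.942)² = 43.47 J.

ΔKE ≈ -11.2 J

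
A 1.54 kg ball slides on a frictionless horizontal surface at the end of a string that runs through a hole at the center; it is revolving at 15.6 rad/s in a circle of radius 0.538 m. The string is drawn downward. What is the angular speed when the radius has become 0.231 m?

ω₂ ≈ 84.6 rad/s

The constraining force is radial, so m r² ω about the center is conserved.
ω₂ = ω₁ (r₁/r₂)² = (15.6)(0.538/0.231)² = 84.62 rad/s.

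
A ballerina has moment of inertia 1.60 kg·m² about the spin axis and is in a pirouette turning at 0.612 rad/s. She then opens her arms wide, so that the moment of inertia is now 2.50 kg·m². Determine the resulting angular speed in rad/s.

Angular momentum about the spin axis is conserved since the torque about it is zero.
ω₂ = I₁ω₁ / I₂ = (1.600)(0.612 rad/s) / (2.500) = 0.3917 rad/s.

ω₂ ≈ 0.392 rad/s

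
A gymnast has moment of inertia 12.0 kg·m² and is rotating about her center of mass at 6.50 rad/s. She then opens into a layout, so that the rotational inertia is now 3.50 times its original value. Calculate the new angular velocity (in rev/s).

With no external torque about the axis, L is conserved: I₁ω₁ = I₂ω₂.
I₂ = 3.50 × 12.0 = 42.00 kg·m².
ω₂ = I₁ω₁ / I₂ = (12.00)(6.50 rad/s) / (42.00) = 1.857 rad/s = 0.2956 rev/s.

ω₂ ≈ 0.296 rev/s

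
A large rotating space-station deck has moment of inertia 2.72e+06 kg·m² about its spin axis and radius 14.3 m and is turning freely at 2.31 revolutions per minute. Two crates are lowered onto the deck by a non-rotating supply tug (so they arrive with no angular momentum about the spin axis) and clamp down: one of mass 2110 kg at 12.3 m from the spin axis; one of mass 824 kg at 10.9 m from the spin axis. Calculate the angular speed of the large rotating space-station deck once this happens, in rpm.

No external torque acts about the spin axis; L_before = L_after.
Added inertia Σmr² = (2110)(12.3)² + (824)(10.9)² = 4.171e+05 kg·m²; I_f = 2.720e+06 + 4.171e+05 = 3.137e+06 kg·m².
ω_f = I_p ω_i / I_f = (2.720e+06)(2.31) / 3.137e+06 = 2.003 rpm.

ω_f ≈ 2.00 rpm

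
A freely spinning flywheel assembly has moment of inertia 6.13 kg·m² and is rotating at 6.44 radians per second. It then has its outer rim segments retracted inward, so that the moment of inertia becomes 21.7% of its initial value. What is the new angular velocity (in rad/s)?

ω₂ ≈ 29.7 rad/s

No external torque acts about the spin axis, so angular momentum is conserved.
I₂ = 0.217 × 6.13 = 1.330 kg·m².
ω₂ = I₁ω₁ / I₂ = (6.130)(6.44 rad/s) / (1.330) = 29.68 rad/s.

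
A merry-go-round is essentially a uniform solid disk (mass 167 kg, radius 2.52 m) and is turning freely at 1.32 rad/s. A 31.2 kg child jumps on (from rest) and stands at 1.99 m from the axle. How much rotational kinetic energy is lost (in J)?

The added mass arrives with no angular momentum about the axle, and any external torque about the axle is negligible, so the system's angular momentum is conserved.
I_p = ½(167)(2.52)² = 530.3 kg·m².
Added inertia Σmr² = (31.2)(1.99)² = 123.6 kg·m²; I_f = 530.3 + 123.6 = 653.8 kg·m².
ω_f = I_p ω_i / I_f = (530.3)(1.32) / 653.8 = 1.071 rad/s.
KE_i = ½(530.3)(1.320 rad/s)² = 462.0 J; KE_f = ½(653.8)(1.071)² = 374.7 J.

energy lost ≈ 87.3 J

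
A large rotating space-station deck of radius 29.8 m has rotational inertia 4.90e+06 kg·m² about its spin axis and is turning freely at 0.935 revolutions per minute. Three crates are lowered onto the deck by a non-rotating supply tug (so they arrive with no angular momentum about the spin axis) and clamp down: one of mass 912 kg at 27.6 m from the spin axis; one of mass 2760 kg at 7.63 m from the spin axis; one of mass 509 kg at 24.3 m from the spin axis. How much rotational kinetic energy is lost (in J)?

No external torque acts about the spin axis; L_before = L_after.
Added inertia Σmr² = (912)(27.6)² + (2760)(7.63)² + (509)(24.3)² = 1.156e+06 kg·m²; I_f = 4.900e+06 + 1.156e+06 = 6.056e+06 kg·m².
ω_f = I_p ω_i / I_f = (4.900e+06)(0.935) / 6.056e+06 = 0.7565 rpm.
KE_i = ½(4.900e+06)(0.09791 rad/s)² = 23490 J; KE_f = ½(6.056e+06)(0.07922)² = 19000 J.

energy lost ≈ 4480 J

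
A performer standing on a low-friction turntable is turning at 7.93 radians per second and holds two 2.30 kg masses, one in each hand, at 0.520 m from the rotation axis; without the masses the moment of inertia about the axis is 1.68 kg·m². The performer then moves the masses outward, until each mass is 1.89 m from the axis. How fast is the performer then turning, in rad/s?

ω₂ ≈ 1.28 rad/s

With no external torque about the axis, L is conserved: I₁ω₁ = I₂ω₂.
I₁ = 1.68 + 2(2.30)(0.520)² = 2.924 kg·m²; I₂ = 1.68 + 2(2.30)(1.89)² = 18.11 kg·m².
ω₂ = I₁ω₁ / I₂ = (2.924)(7.93 rad/s) / (18.11) = 1.280 rad/s.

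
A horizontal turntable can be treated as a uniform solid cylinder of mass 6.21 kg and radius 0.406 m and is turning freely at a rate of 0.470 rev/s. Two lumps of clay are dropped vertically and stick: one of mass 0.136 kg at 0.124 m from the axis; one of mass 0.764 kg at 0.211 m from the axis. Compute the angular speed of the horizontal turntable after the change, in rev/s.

ω_f ≈ 0.439 rev/s

No external torque acts about the axis; L_before = L_after.
I_p = ½(6.21)(0.406)² = 0.5118 kg·m².
Added inertia Σmr² = (0.136)(0.124)² + (0.764)(0.211)² = 0.03611 kg·m²; I_f = 0.5118 + 0.03611 = 0.5479 kg·m².
ω_f = I_p ω_i / I_f = (0.5118)(0.470) / 0.5479 = 0.4390 rev/s.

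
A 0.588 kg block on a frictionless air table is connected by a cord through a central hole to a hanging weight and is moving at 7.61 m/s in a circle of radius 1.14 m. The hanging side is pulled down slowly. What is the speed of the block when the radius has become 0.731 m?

v₂ ≈ 11.9 m/s

Central (radial) force ⇒ zero torque about the center ⇒ m v r is constant.
v₂ = v₁ r₁ / r₂ = (7.61)(1.14) / (0.731) = 11.87 m/s.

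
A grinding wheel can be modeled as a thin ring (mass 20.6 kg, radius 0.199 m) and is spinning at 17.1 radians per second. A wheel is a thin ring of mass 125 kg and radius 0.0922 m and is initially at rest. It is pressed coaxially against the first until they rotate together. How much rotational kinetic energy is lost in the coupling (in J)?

ΔKE lost ≈ 67.5 J

No external torque acts about the common axis, so total angular momentum is conserved.
Moments of inertia: I_A = (20.6)(0.199)² = 0.8158 kg·m²; I_B = (125)(0.0922)² = 1.063 kg·m².
Taking A's sense as positive: L = (0.8158)(17.1) = 13.95 kg·m²·rad/s.
Combined I = 0.8158 + 1.063 = 1.878 kg·m².
ω_f = L / I = 13.95 / 1.878 = 7.427 rad/s.
KE_i = ½ΣIω² = 119.3 J; KE_f = ½(1.878)(7.427)² = 51.80 J.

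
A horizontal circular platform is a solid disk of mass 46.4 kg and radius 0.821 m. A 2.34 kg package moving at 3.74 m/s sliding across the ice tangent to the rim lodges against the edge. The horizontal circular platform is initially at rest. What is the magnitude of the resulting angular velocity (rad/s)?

The axle reaction passes through the central axle and exerts no torque about it; angular momentum about the central axle is conserved through the impact.
I_p = ½(46.4)(0.821)² = 15.64 kg·m². Taking the sense of the package's angular momentum as positive, L_{package} = m v R = (2.34)(3.74)(0.821) = 7.185 kg·m²/s.
L_i = 0 + 7.185 = 7.185 kg·m²/s.
After sticking, I_f = I_p + m R² = 15.64 + (2.34)(0.821)² = 17.22 kg·m².
ω_f = L_i / I_f = 7.185 / 17.22 = 0.4174 rad/s.

|ω_f| ≈ 0.417 rad/s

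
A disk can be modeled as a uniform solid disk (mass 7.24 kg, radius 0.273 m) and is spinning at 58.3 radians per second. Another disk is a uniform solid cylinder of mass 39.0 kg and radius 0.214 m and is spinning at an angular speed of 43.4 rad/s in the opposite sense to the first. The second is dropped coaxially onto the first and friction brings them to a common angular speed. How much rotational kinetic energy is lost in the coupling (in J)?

ΔKE lost ≈ 1070 J

The coupling torques are internal; angular momentum about the shared axis is conserved.
Moments of inertia: I_A = ½(7.24)(0.273)² = 0.2698 kg·m²; I_B = ½(39.0)(0.214)² = 0.8930 kg·m².
Taking A's sense as positive: L = (0.2698)(58.3) − (0.8930)(43.4) = -23.03 kg·m²·rad/s.
Combined I = 0.2698 + 0.8930 = 1.163 kg·m².
ω_f = L / I = -23.03 / 1.163 = -19.80 rad/s.
KE_i = ½ΣIω² = 1300 J; KE_f = ½(1.163)(19.80)² = 228.0 J.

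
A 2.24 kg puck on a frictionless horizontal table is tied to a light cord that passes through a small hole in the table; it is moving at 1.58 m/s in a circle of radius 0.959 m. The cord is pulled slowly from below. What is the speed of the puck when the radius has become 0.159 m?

Central (radial) force ⇒ zero torque about the center ⇒ m v r is constant.
v₂ = v₁ r₁ / r₂ = (1.58)(0.959) / (0.159) = 9.530 m/s.

v₂ ≈ 9.53 m/s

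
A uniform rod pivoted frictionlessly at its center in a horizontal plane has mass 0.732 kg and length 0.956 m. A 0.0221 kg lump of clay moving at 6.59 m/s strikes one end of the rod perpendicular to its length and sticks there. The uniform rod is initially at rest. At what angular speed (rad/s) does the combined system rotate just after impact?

|ω_f| ≈ 1.14 rad/s

About the pivot the impulsive forces during the collision are internal, so angular momentum about that axis is conserved.
I_p = (1/12)(0.732)(0.956)² = 0.05575 kg·m². Taking the sense of the lump of clay's angular momentum as positive, L_{lump} = m v R = (0.0221)(6.59)(0.956/2) = 0.06962 kg·m²/s.
L_i = 0 + 0.06962 = 0.06962 kg·m²/s.
After sticking, I_f = I_p + m R² = 0.05575 + (0.0221)(0.956/2)² = 0.06080 kg·m².
ω_f = L_i / I_f = 0.06962 / 0.06080 = 1.145 rad/s.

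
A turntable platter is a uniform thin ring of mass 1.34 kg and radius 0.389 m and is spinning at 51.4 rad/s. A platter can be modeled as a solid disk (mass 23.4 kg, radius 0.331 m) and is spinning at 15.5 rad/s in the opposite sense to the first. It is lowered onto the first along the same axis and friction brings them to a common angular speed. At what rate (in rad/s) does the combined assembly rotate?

|ω_f| ≈ 6.36 rad/s

The coupling torques are internal; angular momentum about the shared axis is conserved.
Moments of inertia: I_A = (1.34)(0.389)² = 0.2028 kg·m²; I_B = ½(23.4)(0.331)² = 1.282 kg·m².
Taking A's sense as positive: L = (0.2028)(51.4) − (1.282)(15.5) = -9.447 kg·m²·rad/s.
Combined I = 0.2028 + 1.282 = 1.485 kg·m².
ω_f = L / I = -9.447 / 1.485 = -6.363 rad/s.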